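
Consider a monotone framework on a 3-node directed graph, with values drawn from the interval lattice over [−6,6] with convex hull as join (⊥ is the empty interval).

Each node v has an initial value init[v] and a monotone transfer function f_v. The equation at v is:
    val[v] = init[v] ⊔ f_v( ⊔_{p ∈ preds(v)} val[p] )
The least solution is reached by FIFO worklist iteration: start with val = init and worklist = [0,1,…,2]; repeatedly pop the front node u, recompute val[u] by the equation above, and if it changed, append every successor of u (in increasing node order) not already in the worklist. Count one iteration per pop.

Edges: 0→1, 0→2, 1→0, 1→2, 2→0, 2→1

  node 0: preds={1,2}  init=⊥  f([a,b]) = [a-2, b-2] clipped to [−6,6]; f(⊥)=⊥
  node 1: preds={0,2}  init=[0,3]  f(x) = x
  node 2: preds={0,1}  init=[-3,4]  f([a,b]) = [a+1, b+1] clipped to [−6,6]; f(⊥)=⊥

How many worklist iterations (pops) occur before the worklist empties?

10

Trace (10 dequeues):
  [1] u=0 | in [-3,4] | out [-5,2] | prev ⊥ | push {}
  [2] u=1 | in [-5,4] | out [-5,4] | prev [0,3] | push {0}
  [3] u=2 | in [-5,4] | out [-4,5] | prev [-3,4] | push {1}
  [4] u=0 | in [-5,5] | out [-6,3] | prev [-5,2] | push {2}
  [5] u=1 | in [-6,5] | out [-6,5] | prev [-5,4] | push {0}
  [6] u=2 | in [-6,5] | out [-5,6] | prev [-4,5] | push {1}
  [7] u=0 | in [-6,6] | out [-6,4] | prev [-6,3] | push {2}
  [8] u=1 | in [-6,6] | out [-6,6] | prev [-6,5] | push {0}
  [9] u=2 | in [-6,6] | out [-5,6] | ==
  [10] u=0 | in [-6,6] | out [-6,4] | ==

Converged values:
  [0] [-6,4]
  [1] [-6,6]
  [2] [-5,6]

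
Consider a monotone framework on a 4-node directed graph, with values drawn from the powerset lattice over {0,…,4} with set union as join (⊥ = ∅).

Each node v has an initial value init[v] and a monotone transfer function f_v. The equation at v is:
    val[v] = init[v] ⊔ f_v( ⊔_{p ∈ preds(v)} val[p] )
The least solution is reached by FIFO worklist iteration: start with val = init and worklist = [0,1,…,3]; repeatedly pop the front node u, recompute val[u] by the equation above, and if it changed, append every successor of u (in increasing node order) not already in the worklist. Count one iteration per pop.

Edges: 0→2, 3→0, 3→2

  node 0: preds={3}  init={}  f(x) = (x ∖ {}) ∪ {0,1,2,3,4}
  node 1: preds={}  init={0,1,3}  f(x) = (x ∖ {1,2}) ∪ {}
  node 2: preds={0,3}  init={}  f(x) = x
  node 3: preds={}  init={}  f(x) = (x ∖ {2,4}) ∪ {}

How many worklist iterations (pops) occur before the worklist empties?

4

Iteration log — 4 steps:
  step 1. node 0  ⊔preds={}  new={0,1,2,3,4}  old={}  +wl: 
  step 2. node 1  ⊔preds={}  new={0,1,3}  stable
  step 3. node 2  ⊔preds={0,1,2,3,4}  new={0,1,2,3,4}  old={}  +wl: 
  step 4. node 3  ⊔preds={}  new={}  stable

Least fixpoint reached:
  node 0: {0,1,2,3,4}
  node 1: {0,1,3}
  node 2: {0,1,2,3,4}
  node 3: {}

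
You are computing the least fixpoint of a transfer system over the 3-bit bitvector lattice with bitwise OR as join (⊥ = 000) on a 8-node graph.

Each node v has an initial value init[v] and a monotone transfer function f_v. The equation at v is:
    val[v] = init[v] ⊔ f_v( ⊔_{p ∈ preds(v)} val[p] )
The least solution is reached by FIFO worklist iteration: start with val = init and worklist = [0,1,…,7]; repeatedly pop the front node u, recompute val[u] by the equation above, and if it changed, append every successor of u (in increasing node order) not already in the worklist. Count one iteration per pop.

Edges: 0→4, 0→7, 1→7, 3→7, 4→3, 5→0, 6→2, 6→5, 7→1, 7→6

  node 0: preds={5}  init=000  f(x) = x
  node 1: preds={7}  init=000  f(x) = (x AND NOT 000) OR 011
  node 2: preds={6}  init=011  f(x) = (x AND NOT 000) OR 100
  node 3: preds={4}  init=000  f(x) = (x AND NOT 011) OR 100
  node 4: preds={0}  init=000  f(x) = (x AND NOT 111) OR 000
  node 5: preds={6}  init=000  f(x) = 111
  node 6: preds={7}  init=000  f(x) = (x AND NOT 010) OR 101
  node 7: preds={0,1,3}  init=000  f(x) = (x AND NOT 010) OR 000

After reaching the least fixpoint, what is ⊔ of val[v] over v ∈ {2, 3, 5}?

111

Worklist (15 pops):
  #1 pop 0: in=000 → 000 (no change)
  #2 pop 1: in=000 → 011 (was 000); enqueue []
  #3 pop 2: in=000 → 111 (was 011); enqueue []
  #4 pop 3: in=000 → 100 (was 000); enqueue []
  #5 pop 4: in=000 → 000 (no change)
  #6 pop 5: in=000 → 111 (was 000); enqueue [0]
  #7 pop 6: in=000 → 101 (was 000); enqueue [2,5]
  #8 pop 7: in=111 → 101 (was 000); enqueue [1,6]
  #9 pop 0: in=111 → 111 (was 000); enqueue [4,7]
  #10 pop 2: in=101 → 111 (no change)
  #11 pop 5: in=101 → 111 (no change)
  #12 pop 1: in=101 → 111 (was 011); enqueue []
  #13 pop 6: in=101 → 101 (no change)
  #14 pop 4: in=111 → 000 (no change)
  #15 pop 7: in=111 → 101 (no change)

Fixpoint:
  val[0] = 111
  val[1] = 111
  val[2] = 111
  val[3] = 100
  val[4] = 000
  val[5] = 111
  val[6] = 101
  val[7] = 101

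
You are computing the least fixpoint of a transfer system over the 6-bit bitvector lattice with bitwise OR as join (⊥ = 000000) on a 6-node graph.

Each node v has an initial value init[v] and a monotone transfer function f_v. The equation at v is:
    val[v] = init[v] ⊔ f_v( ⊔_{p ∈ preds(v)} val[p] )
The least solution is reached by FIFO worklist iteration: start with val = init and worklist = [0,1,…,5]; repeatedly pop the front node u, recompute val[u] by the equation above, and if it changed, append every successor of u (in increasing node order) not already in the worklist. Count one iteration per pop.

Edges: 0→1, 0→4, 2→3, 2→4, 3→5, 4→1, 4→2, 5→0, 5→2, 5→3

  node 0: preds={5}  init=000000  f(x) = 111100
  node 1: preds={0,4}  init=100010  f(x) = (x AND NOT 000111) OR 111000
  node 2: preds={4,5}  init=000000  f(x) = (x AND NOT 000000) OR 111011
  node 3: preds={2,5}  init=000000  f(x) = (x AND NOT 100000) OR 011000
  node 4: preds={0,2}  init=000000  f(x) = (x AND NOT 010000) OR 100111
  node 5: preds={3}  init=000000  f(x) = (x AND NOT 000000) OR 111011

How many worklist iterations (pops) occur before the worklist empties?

15

Iteration log — 15 steps:
  step 1. node 0  ⊔preds=000000  new=111100  old=000000  +wl: 
  step 2. node 1  ⊔preds=111100  new=111010  old=100010  +wl: 
  step 3. node 2  ⊔preds=000000  new=111011  old=000000  +wl: 
  step 4. node 3  ⊔preds=111011  new=011011  old=000000  +wl: 
  step 5. node 4  ⊔preds=111111  new=101111  old=000000  +wl: 1,2
  step 6. node 5  ⊔preds=011011  new=111011  old=000000  +wl: 0,3
  step 7. node 1  ⊔preds=111111  new=111010  stable
  step 8. node 2  ⊔preds=111111  new=111111  old=111011  +wl: 4
  step 9. node 0  ⊔preds=111011  new=111100  stable
  step 10. node 3  ⊔preds=111111  new=011111  old=011011  +wl: 5
  step 11. node 4  ⊔preds=111111  new=101111  stable
  step 12. node 5  ⊔preds=011111  new=111111  old=111011  +wl: 0,2,3
  step 13. node 0  ⊔preds=111111  new=111100  stable
  step 14. node 2  ⊔preds=111111  new=111111  stable
  step 15. node 3  ⊔preds=111111  new=011111  stable

Least fixpoint reached:
  node 0: 111100
  node 1: 111010
  node 2: 111111
  node 3: 011111
  node 4: 101111
  node 5: 111111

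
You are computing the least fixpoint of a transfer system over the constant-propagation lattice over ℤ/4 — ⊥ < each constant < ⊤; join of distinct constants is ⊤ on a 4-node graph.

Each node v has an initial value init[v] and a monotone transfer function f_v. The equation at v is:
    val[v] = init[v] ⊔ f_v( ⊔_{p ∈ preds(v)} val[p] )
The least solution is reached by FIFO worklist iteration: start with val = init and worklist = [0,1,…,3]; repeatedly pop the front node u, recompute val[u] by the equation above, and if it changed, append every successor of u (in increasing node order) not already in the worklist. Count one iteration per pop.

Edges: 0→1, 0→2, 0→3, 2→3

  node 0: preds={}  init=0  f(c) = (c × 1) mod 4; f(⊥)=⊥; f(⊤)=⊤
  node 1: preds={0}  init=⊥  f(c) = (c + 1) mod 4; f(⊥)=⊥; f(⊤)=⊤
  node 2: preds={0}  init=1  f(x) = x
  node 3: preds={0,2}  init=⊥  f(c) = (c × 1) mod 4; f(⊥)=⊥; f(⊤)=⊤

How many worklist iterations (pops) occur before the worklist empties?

Iteration log — 4 steps:
  step 1. node 0  ⊔preds=⊥  new=0  stable
  step 2. node 1  ⊔preds=0  new=1  old=⊥  +wl: 
  step 3. node 2  ⊔preds=0  new=⊤  old=1  +wl: 
  step 4. node 3  ⊔preds=⊤  new=⊤  old=⊥  +wl: 

Least fixpoint reached:
  node 0: 0
  node 1: 1
  node 2: ⊤
  node 3: ⊤

4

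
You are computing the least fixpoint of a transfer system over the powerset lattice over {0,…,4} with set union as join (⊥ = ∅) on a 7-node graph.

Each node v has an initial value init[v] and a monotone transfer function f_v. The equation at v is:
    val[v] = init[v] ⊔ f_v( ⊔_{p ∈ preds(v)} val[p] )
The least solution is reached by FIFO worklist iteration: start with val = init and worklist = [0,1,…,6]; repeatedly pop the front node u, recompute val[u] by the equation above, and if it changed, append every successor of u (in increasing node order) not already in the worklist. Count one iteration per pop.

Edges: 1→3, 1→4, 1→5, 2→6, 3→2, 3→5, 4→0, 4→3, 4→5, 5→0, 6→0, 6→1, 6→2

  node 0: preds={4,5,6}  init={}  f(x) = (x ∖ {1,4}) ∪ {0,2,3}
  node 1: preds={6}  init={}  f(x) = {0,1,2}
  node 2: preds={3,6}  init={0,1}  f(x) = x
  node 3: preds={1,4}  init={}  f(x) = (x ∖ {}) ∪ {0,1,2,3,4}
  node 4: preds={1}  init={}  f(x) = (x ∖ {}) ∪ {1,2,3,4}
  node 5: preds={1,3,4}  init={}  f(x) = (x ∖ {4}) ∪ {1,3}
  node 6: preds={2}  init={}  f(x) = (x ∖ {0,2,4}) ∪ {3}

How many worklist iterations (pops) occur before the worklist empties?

12

Trace (12 dequeues):
  [1] u=0 | in {} | out {0,2,3} | prev {} | push {}
  [2] u=1 | in {} | out {0,1,2} | prev {} | push {}
  [3] u=2 | in {} | out {0,1} | ==
  [4] u=3 | in {0,1,2} | out {0,1,2,3,4} | prev {} | push {2}
  [5] u=4 | in {0,1,2} | out {0,1,2,3,4} | prev {} | push {0,3}
  [6] u=5 | in {0,1,2,3,4} | out {0,1,2,3} | prev {} | push {}
  [7] u=6 | in {0,1} | out {1,3} | prev {} | push {1}
  [8] u=2 | in {0,1,2,3,4} | out {0,1,2,3,4} | prev {0,1} | push {6}
  [9] u=0 | in {0,1,2,3,4} | out {0,2,3} | ==
  [10] u=3 | in {0,1,2,3,4} | out {0,1,2,3,4} | ==
  [11] u=1 | in {1,3} | out {0,1,2} | ==
  [12] u=6 | in {0,1,2,3,4} | out {1,3} | ==

Converged values:
  [0] {0,2,3}
  [1] {0,1,2}
  [2] {0,1,2,3,4}
  [3] {0,1,2,3,4}
  [4] {0,1,2,3,4}
  [5] {0,1,2,3}
  [6] {1,3}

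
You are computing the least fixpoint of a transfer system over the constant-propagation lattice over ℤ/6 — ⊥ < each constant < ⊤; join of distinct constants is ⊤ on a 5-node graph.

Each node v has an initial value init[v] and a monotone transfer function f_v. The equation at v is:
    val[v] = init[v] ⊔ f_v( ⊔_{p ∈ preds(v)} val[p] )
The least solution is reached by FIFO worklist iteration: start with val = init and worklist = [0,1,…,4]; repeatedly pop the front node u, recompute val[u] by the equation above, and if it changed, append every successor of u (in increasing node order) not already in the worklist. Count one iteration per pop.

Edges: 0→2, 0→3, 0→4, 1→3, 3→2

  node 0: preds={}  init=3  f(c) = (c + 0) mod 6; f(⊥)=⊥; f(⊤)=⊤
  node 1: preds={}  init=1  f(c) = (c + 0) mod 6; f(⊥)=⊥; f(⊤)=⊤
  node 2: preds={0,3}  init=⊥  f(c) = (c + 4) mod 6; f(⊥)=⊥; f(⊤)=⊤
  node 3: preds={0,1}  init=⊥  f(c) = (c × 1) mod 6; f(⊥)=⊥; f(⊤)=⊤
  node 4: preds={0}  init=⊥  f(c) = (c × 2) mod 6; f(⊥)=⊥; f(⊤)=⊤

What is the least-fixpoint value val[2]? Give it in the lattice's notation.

Trace (6 dequeues):
  [1] u=0 | in ⊥ | out 3 | ==
  [2] u=1 | in ⊥ | out 1 | ==
  [3] u=2 | in 3 | out 1 | prev ⊥ | push {}
  [4] u=3 | in ⊤ | out ⊤ | prev ⊥ | push {2}
  [5] u=4 | in 3 | out 0 | prev ⊥ | push {}
  [6] u=2 | in ⊤ | out ⊤ | prev 1 | push {}

Converged values:
  [0] 3
  [1] 1
  [2] ⊤
  [3] ⊤
  [4] 0

⊤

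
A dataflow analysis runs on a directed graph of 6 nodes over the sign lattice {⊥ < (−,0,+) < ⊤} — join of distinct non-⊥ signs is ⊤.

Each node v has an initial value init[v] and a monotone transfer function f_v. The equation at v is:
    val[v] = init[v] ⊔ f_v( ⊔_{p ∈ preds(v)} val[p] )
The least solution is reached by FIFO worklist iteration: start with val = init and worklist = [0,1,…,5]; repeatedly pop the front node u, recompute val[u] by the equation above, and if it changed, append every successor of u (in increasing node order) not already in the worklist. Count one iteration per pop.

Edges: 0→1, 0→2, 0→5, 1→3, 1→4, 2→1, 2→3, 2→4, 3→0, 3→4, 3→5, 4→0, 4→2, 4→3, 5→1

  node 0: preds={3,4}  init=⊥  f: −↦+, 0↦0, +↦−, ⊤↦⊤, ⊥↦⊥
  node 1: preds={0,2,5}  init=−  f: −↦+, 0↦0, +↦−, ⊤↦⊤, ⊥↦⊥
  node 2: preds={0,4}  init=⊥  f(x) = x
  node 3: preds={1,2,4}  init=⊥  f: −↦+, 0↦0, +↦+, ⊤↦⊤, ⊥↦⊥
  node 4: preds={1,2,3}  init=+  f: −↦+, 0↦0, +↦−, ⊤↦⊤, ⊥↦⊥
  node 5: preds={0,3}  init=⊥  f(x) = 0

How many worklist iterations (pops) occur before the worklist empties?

Trace (12 dequeues):
  [1] u=0 | in + | out − | prev ⊥ | push {}
  [2] u=1 | in − | out ⊤ | prev − | push {}
  [3] u=2 | in ⊤ | out ⊤ | prev ⊥ | push {1}
  [4] u=3 | in ⊤ | out ⊤ | prev ⊥ | push {0}
  [5] u=4 | in ⊤ | out ⊤ | prev + | push {2,3}
  [6] u=5 | in ⊤ | out 0 | prev ⊥ | push {}
  [7] u=1 | in ⊤ | out ⊤ | ==
  [8] u=0 | in ⊤ | out ⊤ | prev − | push {1,5}
  [9] u=2 | in ⊤ | out ⊤ | ==
  [10] u=3 | in ⊤ | out ⊤ | ==
  [11] u=1 | in ⊤ | out ⊤ | ==
  [12] u=5 | in ⊤ | out 0 | ==

Converged values:
  [0] ⊤
  [1] ⊤
  [2] ⊤
  [3] ⊤
  [4] ⊤
  [5] 0

12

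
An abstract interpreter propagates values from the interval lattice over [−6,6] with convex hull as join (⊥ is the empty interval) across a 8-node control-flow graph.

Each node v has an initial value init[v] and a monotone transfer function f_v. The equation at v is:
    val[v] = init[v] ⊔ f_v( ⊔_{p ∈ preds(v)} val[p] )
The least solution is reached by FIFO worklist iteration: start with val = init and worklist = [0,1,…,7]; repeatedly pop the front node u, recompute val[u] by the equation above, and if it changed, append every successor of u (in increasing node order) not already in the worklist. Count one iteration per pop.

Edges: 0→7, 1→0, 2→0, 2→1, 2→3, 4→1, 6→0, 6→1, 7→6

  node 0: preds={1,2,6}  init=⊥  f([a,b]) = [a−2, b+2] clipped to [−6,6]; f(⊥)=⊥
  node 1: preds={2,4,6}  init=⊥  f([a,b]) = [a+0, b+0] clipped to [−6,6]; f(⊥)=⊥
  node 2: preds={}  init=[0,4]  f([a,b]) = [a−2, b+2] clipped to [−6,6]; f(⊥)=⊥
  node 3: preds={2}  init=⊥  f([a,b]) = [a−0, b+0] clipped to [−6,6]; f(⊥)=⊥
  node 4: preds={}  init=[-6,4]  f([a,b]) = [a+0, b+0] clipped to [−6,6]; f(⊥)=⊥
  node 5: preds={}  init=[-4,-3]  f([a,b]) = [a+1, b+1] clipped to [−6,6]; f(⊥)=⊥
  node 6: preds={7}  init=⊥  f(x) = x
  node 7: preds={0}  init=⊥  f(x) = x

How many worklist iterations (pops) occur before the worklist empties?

Iteration log — 16 steps:
  step 1. node 0  ⊔preds=[0,4]  new=[-2,6]  old=⊥  +wl: 
  step 2. node 1  ⊔preds=[-6,4]  new=[-6,4]  old=⊥  +wl: 0
  step 3. node 2  ⊔preds=⊥  new=[0,4]  stable
  step 4. node 3  ⊔preds=[0,4]  new=[0,4]  old=⊥  +wl: 
  step 5. node 4  ⊔preds=⊥  new=[-6,4]  stable
  step 6. node 5  ⊔preds=⊥  new=[-4,-3]  stable
  step 7. node 6  ⊔preds=⊥  new=⊥  stable
  step 8. node 7  ⊔preds=[-2,6]  new=[-2,6]  old=⊥  +wl: 6
  step 9. node 0  ⊔preds=[-6,4]  new=[-6,6]  old=[-2,6]  +wl: 7
  step 10. node 6  ⊔preds=[-2,6]  new=[-2,6]  old=⊥  +wl: 0,1
  step 11. node 7  ⊔preds=[-6,6]  new=[-6,6]  old=[-2,6]  +wl: 6
  step 12. node 0  ⊔preds=[-6,6]  new=[-6,6]  stable
  step 13. node 1  ⊔preds=[-6,6]  new=[-6,6]  old=[-6,4]  +wl: 0
  step 14. node 6  ⊔preds=[-6,6]  new=[-6,6]  old=[-2,6]  +wl: 1
  step 15. node 0  ⊔preds=[-6,6]  new=[-6,6]  stable
  step 16. node 1  ⊔preds=[-6,6]  new=[-6,6]  stable

Least fixpoint reached:
  node 0: [-6,6]
  node 1: [-6,6]
  node 2: [0,4]
  node 3: [0,4]
  node 4: [-6,4]
  node 5: [-4,-3]
  node 6: [-6,6]
  node 7: [-6,6]

16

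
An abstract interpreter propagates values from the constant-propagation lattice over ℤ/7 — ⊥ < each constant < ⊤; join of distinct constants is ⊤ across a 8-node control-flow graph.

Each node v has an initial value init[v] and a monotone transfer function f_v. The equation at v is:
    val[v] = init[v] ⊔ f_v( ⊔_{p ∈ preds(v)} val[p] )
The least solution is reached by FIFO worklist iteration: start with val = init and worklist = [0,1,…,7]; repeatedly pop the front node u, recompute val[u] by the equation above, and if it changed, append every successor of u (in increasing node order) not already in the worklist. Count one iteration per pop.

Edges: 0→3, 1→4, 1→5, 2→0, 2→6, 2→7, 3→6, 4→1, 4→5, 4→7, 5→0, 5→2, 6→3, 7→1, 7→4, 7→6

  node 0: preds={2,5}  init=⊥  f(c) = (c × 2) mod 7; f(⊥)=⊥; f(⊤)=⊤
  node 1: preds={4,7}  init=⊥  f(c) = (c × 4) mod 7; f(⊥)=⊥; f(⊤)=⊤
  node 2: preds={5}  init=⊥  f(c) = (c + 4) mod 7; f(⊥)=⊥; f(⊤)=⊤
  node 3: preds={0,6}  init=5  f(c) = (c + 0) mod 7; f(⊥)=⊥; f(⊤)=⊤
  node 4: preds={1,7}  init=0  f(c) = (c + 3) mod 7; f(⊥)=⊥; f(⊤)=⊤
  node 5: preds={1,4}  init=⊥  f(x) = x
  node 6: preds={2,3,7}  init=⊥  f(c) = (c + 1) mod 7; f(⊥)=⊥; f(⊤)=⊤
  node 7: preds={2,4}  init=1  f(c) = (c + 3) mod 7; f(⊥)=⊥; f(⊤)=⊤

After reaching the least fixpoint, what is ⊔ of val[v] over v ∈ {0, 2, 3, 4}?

Worklist (16 pops):
  #1 pop 0: in=⊥ → ⊥ (no change)
  #2 pop 1: in=⊤ → ⊤ (was ⊥); enqueue []
  #3 pop 2: in=⊥ → ⊥ (no change)
  #4 pop 3: in=⊥ → 5 (no change)
  #5 pop 4: in=⊤ → ⊤ (was 0); enqueue [1]
  #6 pop 5: in=⊤ → ⊤ (was ⊥); enqueue [0,2]
  #7 pop 6: in=⊤ → ⊤ (was ⊥); enqueue [3]
  #8 pop 7: in=⊤ → ⊤ (was 1); enqueue [4,6]
  #9 pop 1: in=⊤ → ⊤ (no change)
  #10 pop 0: in=⊤ → ⊤ (was ⊥); enqueue []
  #11 pop 2: in=⊤ → ⊤ (was ⊥); enqueue [0,7]
  #12 pop 3: in=⊤ → ⊤ (was 5); enqueue []
  #13 pop 4: in=⊤ → ⊤ (no change)
  #14 pop 6: in=⊤ → ⊤ (no change)
  #15 pop 0: in=⊤ → ⊤ (no change)
  #16 pop 7: in=⊤ → ⊤ (no change)

Fixpoint:
  val[0] = ⊤
  val[1] = ⊤
  val[2] = ⊤
  val[3] = ⊤
  val[4] = ⊤
  val[5] = ⊤
  val[6] = ⊤
  val[7] = ⊤

⊤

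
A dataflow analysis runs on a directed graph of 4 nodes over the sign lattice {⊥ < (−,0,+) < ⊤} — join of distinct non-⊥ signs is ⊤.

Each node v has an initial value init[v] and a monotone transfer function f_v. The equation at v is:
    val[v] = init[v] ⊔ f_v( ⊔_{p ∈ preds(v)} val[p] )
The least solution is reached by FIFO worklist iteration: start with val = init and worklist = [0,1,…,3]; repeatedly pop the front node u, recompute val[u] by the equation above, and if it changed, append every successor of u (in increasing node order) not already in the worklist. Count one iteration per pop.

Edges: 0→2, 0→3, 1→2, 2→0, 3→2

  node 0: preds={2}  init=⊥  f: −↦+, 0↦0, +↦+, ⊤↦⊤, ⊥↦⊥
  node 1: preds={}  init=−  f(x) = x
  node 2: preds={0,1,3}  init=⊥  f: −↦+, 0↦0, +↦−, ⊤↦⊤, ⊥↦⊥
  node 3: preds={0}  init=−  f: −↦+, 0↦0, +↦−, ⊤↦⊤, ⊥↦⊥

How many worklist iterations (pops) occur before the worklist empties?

Worklist (11 pops):
  #1 pop 0: in=⊥ → ⊥ (no change)
  #2 pop 1: in=⊥ → − (no change)
  #3 pop 2: in=− → + (was ⊥); enqueue [0]
  #4 pop 3: in=⊥ → − (no change)
  #5 pop 0: in=+ → + (was ⊥); enqueue [2,3]
  #6 pop 2: in=⊤ → ⊤ (was +); enqueue [0]
  #7 pop 3: in=+ → − (no change)
  #8 pop 0: in=⊤ → ⊤ (was +); enqueue [2,3]
  #9 pop 2: in=⊤ → ⊤ (no change)
  #10 pop 3: in=⊤ → ⊤ (was −); enqueue [2]
  #11 pop 2: in=⊤ → ⊤ (no change)

Fixpoint:
  val[0] = ⊤
  val[1] = −
  val[2] = ⊤
  val[3] = ⊤

11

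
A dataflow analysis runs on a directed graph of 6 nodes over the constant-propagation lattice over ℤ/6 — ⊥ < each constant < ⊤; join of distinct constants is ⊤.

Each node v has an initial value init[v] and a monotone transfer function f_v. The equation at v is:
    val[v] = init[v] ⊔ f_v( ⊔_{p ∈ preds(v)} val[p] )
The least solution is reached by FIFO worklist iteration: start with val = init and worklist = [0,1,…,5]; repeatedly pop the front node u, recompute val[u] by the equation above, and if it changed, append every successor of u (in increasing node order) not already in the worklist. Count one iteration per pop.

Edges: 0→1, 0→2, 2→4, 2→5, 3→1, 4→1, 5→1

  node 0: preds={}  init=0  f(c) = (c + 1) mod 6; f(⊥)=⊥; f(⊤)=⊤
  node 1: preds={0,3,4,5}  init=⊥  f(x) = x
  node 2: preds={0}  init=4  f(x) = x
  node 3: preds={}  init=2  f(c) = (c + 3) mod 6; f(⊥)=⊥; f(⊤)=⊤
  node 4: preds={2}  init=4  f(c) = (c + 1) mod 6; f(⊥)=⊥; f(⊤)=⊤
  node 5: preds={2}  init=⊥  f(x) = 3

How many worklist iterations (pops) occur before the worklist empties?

Worklist (7 pops):
  #1 pop 0: in=⊥ → 0 (no change)
  #2 pop 1: in=⊤ → ⊤ (was ⊥); enqueue []
  #3 pop 2: in=0 → ⊤ (was 4); enqueue []
  #4 pop 3: in=⊥ → 2 (no change)
  #5 pop 4: in=⊤ → ⊤ (was 4); enqueue [1]
  #6 pop 5: in=⊤ → 3 (was ⊥); enqueue []
  #7 pop 1: in=⊤ → ⊤ (no change)

Fixpoint:
  val[0] = 0
  val[1] = ⊤
  val[2] = ⊤
  val[3] = 2
  val[4] = ⊤
  val[5] = 3

7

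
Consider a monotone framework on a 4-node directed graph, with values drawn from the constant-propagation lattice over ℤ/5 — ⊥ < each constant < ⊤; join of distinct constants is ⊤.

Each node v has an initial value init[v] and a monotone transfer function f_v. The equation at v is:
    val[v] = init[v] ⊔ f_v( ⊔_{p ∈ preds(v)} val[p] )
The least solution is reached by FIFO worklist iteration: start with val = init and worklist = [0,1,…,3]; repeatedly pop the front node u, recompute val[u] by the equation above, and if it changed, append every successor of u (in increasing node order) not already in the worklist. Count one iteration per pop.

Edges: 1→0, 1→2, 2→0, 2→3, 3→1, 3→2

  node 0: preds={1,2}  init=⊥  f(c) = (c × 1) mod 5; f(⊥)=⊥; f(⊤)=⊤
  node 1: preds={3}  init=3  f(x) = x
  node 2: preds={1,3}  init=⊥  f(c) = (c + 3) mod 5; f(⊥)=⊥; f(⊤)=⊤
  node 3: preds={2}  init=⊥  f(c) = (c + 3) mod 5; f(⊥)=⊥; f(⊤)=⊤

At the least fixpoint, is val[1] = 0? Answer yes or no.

no

Iteration log — 11 steps:
  step 1. node 0  ⊔preds=3  new=3  old=⊥  +wl: 
  step 2. node 1  ⊔preds=⊥  new=3  stable
  step 3. node 2  ⊔preds=3  new=1  old=⊥  +wl: 0
  step 4. node 3  ⊔preds=1  new=4  old=⊥  +wl: 1,2
  step 5. node 0  ⊔preds=⊤  new=⊤  old=3  +wl: 
  step 6. node 1  ⊔preds=4  new=⊤  old=3  +wl: 0
  step 7. node 2  ⊔preds=⊤  new=⊤  old=1  +wl: 3
  step 8. node 0  ⊔preds=⊤  new=⊤  stable
  step 9. node 3  ⊔preds=⊤  new=⊤  old=4  +wl: 1,2
  step 10. node 1  ⊔preds=⊤  new=⊤  stable
  step 11. node 2  ⊔preds=⊤  new=⊤  stable

Least fixpoint reached:
  node 0: ⊤
  node 1: ⊤
  node 2: ⊤
  node 3: ⊤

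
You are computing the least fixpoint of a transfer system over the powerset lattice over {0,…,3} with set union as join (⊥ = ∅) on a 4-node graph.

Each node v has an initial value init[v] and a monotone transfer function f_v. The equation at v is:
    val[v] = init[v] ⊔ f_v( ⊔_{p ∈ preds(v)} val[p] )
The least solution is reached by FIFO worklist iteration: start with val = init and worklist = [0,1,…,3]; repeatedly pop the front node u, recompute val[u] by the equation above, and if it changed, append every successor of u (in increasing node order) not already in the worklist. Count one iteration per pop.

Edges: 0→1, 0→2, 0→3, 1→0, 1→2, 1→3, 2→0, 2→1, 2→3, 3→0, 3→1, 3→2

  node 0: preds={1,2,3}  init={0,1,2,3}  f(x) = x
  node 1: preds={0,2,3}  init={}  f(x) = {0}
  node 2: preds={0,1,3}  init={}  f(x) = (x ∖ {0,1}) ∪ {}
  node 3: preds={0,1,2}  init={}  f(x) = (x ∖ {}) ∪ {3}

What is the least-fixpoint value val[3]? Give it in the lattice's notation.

{0,1,2,3}

Iteration log — 7 steps:
  step 1. node 0  ⊔preds={}  new={0,1,2,3}  stable
  step 2. node 1  ⊔preds={0,1,2,3}  new={0}  old={}  +wl: 0
  step 3. node 2  ⊔preds={0,1,2,3}  new={2,3}  old={}  +wl: 1
  step 4. node 3  ⊔preds={0,1,2,3}  new={0,1,2,3}  old={}  +wl: 2
  step 5. node 0  ⊔preds={0,1,2,3}  new={0,1,2,3}  stable
  step 6. node 1  ⊔preds={0,1,2,3}  new={0}  stable
  step 7. node 2  ⊔preds={0,1,2,3}  new={2,3}  stable

Least fixpoint reached:
  node 0: {0,1,2,3}
  node 1: {0}
  node 2: {2,3}
  node 3: {0,1,2,3}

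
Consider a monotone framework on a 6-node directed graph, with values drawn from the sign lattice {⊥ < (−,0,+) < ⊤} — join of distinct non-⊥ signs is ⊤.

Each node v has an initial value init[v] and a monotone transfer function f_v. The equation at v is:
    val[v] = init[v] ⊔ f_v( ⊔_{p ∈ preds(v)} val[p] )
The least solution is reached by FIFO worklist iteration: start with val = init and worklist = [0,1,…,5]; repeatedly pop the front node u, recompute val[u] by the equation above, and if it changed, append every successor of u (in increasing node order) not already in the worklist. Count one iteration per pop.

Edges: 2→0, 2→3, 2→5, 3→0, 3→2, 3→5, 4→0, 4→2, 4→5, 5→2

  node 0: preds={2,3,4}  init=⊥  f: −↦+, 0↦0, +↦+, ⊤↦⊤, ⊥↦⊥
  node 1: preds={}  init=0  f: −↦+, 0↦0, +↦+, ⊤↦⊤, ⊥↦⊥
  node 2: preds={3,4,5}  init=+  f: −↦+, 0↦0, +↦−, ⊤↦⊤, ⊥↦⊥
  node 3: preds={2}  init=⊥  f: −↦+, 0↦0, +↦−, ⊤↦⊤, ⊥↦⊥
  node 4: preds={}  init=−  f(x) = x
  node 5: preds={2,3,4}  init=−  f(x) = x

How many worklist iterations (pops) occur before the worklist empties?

13

Worklist (13 pops):
  #1 pop 0: in=⊤ → ⊤ (was ⊥); enqueue []
  #2 pop 1: in=⊥ → 0 (no change)
  #3 pop 2: in=− → + (no change)
  #4 pop 3: in=+ → − (was ⊥); enqueue [0,2]
  #5 pop 4: in=⊥ → − (no change)
  #6 pop 5: in=⊤ → ⊤ (was −); enqueue []
  #7 pop 0: in=⊤ → ⊤ (no change)
  #8 pop 2: in=⊤ → ⊤ (was +); enqueue [0,3,5]
  #9 pop 0: in=⊤ → ⊤ (no change)
  #10 pop 3: in=⊤ → ⊤ (was −); enqueue [0,2]
  #11 pop 5: in=⊤ → ⊤ (no change)
  #12 pop 0: in=⊤ → ⊤ (no change)
  #13 pop 2: in=⊤ → ⊤ (no change)

Fixpoint:
  val[0] = ⊤
  val[1] = 0
  val[2] = ⊤
  val[3] = ⊤
  val[4] = −
  val[5] = ⊤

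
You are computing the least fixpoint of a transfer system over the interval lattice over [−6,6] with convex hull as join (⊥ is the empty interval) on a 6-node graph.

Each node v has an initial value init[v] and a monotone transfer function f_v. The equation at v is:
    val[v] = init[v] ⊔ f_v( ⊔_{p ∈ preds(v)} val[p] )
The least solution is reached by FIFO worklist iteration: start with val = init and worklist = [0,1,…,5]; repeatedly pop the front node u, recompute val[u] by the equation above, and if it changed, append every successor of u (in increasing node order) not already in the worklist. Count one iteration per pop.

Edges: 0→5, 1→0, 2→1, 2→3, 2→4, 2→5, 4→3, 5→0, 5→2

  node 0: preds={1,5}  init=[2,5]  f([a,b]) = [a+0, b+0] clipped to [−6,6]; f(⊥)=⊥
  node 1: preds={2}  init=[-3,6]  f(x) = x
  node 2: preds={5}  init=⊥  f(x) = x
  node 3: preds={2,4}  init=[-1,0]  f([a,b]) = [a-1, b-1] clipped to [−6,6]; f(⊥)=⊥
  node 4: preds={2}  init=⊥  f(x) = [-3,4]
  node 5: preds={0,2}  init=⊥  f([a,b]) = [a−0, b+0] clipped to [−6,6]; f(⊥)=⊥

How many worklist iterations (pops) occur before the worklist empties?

Iteration log — 13 steps:
  step 1. node 0  ⊔preds=[-3,6]  new=[-3,6]  old=[2,5]  +wl: 
  step 2. node 1  ⊔preds=⊥  new=[-3,6]  stable
  step 3. node 2  ⊔preds=⊥  new=⊥  stable
  step 4. node 3  ⊔preds=⊥  new=[-1,0]  stable
  step 5. node 4  ⊔preds=⊥  new=[-3,4]  old=⊥  +wl: 3
  step 6. node 5  ⊔preds=[-3,6]  new=[-3,6]  old=⊥  +wl: 0,2
  step 7. node 3  ⊔preds=[-3,4]  new=[-4,3]  old=[-1,0]  +wl: 
  step 8. node 0  ⊔preds=[-3,6]  new=[-3,6]  stable
  step 9. node 2  ⊔preds=[-3,6]  new=[-3,6]  old=⊥  +wl: 1,3,4,5
  step 10. node 1  ⊔preds=[-3,6]  new=[-3,6]  stable
  step 11. node 3  ⊔preds=[-3,6]  new=[-4,5]  old=[-4,3]  +wl: 
  step 12. node 4  ⊔preds=[-3,6]  new=[-3,4]  stable
  step 13. node 5  ⊔preds=[-3,6]  new=[-3,6]  stable

Least fixpoint reached:
  node 0: [-3,6]
  node 1: [-3,6]
  node 2: [-3,6]
  node 3: [-4,5]
  node 4: [-3,4]
  node 5: [-3,6]

13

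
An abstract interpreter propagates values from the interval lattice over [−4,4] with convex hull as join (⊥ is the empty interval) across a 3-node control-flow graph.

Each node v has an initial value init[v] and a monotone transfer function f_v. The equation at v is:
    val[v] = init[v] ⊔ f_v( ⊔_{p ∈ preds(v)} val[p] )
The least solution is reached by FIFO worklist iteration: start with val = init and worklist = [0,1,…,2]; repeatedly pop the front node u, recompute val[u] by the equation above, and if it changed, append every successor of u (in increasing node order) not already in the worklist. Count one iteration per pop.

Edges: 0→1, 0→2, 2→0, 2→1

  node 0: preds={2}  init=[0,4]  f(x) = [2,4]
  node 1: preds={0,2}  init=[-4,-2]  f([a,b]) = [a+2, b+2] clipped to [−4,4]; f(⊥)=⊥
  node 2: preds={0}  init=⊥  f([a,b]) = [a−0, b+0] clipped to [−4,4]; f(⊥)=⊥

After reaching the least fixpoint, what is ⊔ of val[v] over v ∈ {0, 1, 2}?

Iteration log — 5 steps:
  step 1. node 0  ⊔preds=⊥  new=[0,4]  stable
  step 2. node 1  ⊔preds=[0,4]  new=[-4,4]  old=[-4,-2]  +wl: 
  step 3. node 2  ⊔preds=[0,4]  new=[0,4]  old=⊥  +wl: 0,1
  step 4. node 0  ⊔preds=[0,4]  new=[0,4]  stable
  step 5. node 1  ⊔preds=[0,4]  new=[-4,4]  stable

Least fixpoint reached:
  node 0: [0,4]
  node 1: [-4,4]
  node 2: [0,4]

[-4,4]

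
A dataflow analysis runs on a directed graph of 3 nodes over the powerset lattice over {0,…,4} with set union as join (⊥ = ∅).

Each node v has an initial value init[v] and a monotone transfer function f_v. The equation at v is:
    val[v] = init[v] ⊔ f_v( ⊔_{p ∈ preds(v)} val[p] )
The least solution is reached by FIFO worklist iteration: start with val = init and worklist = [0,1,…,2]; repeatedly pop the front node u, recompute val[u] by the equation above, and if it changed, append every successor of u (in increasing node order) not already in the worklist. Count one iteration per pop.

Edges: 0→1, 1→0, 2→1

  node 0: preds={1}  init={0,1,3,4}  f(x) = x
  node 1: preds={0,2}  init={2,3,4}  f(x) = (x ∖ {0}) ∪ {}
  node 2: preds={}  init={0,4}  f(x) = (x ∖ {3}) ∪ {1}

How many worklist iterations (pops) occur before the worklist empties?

5

Iteration log — 5 steps:
  step 1. node 0  ⊔preds={2,3,4}  new={0,1,2,3,4}  old={0,1,3,4}  +wl: 
  step 2. node 1  ⊔preds={0,1,2,3,4}  new={1,2,3,4}  old={2,3,4}  +wl: 0
  step 3. node 2  ⊔preds={}  new={0,1,4}  old={0,4}  +wl: 1
  step 4. node 0  ⊔preds={1,2,3,4}  new={0,1,2,3,4}  stable
  step 5. node 1  ⊔preds={0,1,2,3,4}  new={1,2,3,4}  stable

Least fixpoint reached:
  node 0: {0,1,2,3,4}
  node 1: {1,2,3,4}
  node 2: {0,1,4}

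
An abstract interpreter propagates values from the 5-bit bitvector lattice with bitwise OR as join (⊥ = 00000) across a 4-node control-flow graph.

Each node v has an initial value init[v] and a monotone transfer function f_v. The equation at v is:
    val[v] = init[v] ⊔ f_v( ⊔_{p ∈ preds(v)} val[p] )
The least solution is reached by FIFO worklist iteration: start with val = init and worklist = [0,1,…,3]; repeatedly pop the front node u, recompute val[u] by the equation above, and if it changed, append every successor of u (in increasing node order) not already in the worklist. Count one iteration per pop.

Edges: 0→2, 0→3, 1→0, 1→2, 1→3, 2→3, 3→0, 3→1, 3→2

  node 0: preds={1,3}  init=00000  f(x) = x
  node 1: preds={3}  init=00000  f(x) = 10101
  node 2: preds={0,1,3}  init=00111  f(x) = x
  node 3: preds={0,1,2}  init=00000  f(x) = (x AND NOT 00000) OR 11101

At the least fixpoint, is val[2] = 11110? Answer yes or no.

Worklist (8 pops):
  #1 pop 0: in=00000 → 00000 (no change)
  #2 pop 1: in=00000 → 10101 (was 00000); enqueue [0]
  #3 pop 2: in=10101 → 10111 (was 00111); enqueue []
  #4 pop 3: in=10111 → 11111 (was 00000); enqueue [1,2]
  #5 pop 0: in=11111 → 11111 (was 00000); enqueue [3]
  #6 pop 1: in=11111 → 10101 (no change)
  #7 pop 2: in=11111 → 11111 (was 10111); enqueue []
  #8 pop 3: in=11111 → 11111 (no change)

Fixpoint:
  val[0] = 11111
  val[1] = 10101
  val[2] = 11111
  val[3] = 11111

no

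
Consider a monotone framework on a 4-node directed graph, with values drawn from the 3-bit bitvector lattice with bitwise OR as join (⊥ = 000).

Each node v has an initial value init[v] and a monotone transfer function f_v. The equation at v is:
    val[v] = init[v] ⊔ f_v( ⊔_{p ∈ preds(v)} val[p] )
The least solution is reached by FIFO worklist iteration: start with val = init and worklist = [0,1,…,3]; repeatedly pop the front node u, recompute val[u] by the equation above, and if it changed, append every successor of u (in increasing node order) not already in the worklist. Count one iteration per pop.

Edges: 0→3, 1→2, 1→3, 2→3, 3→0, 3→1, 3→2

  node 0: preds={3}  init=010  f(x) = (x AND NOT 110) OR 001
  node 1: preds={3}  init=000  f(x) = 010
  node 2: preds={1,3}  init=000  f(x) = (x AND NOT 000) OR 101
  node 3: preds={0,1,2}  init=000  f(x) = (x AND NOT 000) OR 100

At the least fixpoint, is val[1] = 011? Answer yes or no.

no

Worklist (7 pops):
  #1 pop 0: in=000 → 011 (was 010); enqueue []
  #2 pop 1: in=000 → 010 (was 000); enqueue []
  #3 pop 2: in=010 → 111 (was 000); enqueue []
  #4 pop 3: in=111 → 111 (was 000); enqueue [0,1,2]
  #5 pop 0: in=111 → 011 (no change)
  #6 pop 1: in=111 → 010 (no change)
  #7 pop 2: in=111 → 111 (no change)

Fixpoint:
  val[0] = 011
  val[1] = 010
  val[2] = 111
  val[3] = 111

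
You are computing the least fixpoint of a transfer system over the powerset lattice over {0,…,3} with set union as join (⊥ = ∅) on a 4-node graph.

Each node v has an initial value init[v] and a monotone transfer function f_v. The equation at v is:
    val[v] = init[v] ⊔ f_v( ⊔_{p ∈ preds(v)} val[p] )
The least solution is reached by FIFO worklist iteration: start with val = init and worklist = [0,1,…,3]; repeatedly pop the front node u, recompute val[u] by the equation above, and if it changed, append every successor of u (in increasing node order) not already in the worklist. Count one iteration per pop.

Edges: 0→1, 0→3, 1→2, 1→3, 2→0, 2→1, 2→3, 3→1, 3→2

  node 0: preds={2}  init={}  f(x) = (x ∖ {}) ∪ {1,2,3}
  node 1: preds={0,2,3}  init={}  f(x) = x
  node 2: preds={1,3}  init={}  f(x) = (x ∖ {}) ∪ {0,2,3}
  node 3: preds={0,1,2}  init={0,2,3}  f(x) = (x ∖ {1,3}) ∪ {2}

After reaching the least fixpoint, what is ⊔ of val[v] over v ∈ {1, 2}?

Worklist (7 pops):
  #1 pop 0: in={} → {1,2,3} (was {}); enqueue []
  #2 pop 1: in={0,1,2,3} → {0,1,2,3} (was {}); enqueue []
  #3 pop 2: in={0,1,2,3} → {0,1,2,3} (was {}); enqueue [0,1]
  #4 pop 3: in={0,1,2,3} → {0,2,3} (no change)
  #5 pop 0: in={0,1,2,3} → {0,1,2,3} (was {1,2,3}); enqueue [3]
  #6 pop 1: in={0,1,2,3} → {0,1,2,3} (no change)
  #7 pop 3: in={0,1,2,3} → {0,2,3} (no change)

Fixpoint:
  val[0] = {0,1,2,3}
  val[1] = {0,1,2,3}
  val[2] = {0,1,2,3}
  val[3] = {0,2,3}

{0,1,2,3}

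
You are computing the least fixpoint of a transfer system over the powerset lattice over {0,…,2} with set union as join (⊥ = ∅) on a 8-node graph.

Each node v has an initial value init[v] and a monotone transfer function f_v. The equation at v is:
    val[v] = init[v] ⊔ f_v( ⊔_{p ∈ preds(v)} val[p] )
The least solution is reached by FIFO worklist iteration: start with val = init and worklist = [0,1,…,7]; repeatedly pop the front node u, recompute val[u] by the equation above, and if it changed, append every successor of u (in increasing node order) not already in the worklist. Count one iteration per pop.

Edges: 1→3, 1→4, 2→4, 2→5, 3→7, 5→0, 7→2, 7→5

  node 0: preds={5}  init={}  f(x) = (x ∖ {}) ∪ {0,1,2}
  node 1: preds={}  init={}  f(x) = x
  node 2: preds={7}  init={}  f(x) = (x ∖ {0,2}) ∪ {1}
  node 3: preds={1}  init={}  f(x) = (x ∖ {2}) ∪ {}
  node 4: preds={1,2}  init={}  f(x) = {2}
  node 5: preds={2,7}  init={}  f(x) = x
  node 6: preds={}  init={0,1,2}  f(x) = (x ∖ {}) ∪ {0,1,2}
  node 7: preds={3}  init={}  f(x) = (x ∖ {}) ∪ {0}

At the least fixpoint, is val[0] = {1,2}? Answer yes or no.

no

Worklist (12 pops):
  #1 pop 0: in={} → {0,1,2} (was {}); enqueue []
  #2 pop 1: in={} → {} (no change)
  #3 pop 2: in={} → {1} (was {}); enqueue []
  #4 pop 3: in={} → {} (no change)
  #5 pop 4: in={1} → {2} (was {}); enqueue []
  #6 pop 5: in={1} → {1} (was {}); enqueue [0]
  #7 pop 6: in={} → {0,1,2} (no change)
  #8 pop 7: in={} → {0} (was {}); enqueue [2,5]
  #9 pop 0: in={1} → {0,1,2} (no change)
  #10 pop 2: in={0} → {1} (no change)
  #11 pop 5: in={0,1} → {0,1} (was {1}); enqueue [0]
  #12 pop 0: in={0,1} → {0,1,2} (no change)

Fixpoint:
  val[0] = {0,1,2}
  val[1] = {}
  val[2] = {1}
  val[3] = {}
  val[4] = {2}
  val[5] = {0,1}
  val[6] = {0,1,2}
  val[7] = {0}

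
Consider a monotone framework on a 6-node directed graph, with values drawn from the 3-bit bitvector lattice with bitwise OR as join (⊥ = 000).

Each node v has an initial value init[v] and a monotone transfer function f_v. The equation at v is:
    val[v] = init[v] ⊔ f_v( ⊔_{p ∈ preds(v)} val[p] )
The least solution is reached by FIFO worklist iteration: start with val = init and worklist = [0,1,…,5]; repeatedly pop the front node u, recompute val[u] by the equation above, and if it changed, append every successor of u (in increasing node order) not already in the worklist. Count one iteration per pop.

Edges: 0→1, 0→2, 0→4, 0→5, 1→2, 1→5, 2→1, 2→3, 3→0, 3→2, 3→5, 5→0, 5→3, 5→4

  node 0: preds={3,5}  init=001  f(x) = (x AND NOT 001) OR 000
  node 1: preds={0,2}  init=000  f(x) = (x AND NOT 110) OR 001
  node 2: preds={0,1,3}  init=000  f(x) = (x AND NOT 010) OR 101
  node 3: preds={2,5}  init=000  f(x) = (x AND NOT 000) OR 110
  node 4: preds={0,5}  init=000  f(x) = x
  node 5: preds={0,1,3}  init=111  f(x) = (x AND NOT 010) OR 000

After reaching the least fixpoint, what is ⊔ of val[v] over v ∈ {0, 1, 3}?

Worklist (9 pops):
  #1 pop 0: in=111 → 111 (was 001); enqueue []
  #2 pop 1: in=111 → 001 (was 000); enqueue []
  #3 pop 2: in=111 → 101 (was 000); enqueue [1]
  #4 pop 3: in=111 → 111 (was 000); enqueue [0,2]
  #5 pop 4: in=111 → 111 (was 000); enqueue []
  #6 pop 5: in=111 → 111 (no change)
  #7 pop 1: in=111 → 001 (no change)
  #8 pop 0: in=111 → 111 (no change)
  #9 pop 2: in=111 → 101 (no change)

Fixpoint:
  val[0] = 111
  val[1] = 001
  val[2] = 101
  val[3] = 111
  val[4] = 111
  val[5] = 111

111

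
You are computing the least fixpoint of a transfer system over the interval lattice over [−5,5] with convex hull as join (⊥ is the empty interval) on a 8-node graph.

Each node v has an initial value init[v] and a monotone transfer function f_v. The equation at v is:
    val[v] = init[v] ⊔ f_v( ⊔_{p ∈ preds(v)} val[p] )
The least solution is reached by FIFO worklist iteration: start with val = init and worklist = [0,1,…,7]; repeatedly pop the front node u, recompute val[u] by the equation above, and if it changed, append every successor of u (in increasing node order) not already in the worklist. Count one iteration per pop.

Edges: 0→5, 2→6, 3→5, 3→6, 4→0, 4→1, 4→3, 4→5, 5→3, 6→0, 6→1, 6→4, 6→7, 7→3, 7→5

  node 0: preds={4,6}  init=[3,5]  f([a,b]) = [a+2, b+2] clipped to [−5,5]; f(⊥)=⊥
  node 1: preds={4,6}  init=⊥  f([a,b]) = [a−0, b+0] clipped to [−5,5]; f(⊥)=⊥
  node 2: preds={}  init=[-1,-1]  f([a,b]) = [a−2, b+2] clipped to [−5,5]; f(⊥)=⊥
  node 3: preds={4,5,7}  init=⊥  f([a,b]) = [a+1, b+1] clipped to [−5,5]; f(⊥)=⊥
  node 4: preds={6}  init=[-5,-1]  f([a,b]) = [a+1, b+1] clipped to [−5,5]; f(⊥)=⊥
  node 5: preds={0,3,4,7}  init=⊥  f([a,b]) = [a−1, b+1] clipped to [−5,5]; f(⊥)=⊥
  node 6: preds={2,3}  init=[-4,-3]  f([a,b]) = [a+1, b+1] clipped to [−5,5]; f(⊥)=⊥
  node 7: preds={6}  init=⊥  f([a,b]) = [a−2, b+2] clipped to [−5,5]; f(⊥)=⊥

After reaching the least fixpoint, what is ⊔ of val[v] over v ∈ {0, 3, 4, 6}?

Iteration log — 23 steps:
  step 1. node 0  ⊔preds=[-5,-1]  new=[-3,5]  old=[3,5]  +wl: 
  step 2. node 1  ⊔preds=[-5,-1]  new=[-5,-1]  old=⊥  +wl: 
  step 3. node 2  ⊔preds=⊥  new=[-1,-1]  stable
  step 4. node 3  ⊔preds=[-5,-1]  new=[-4,0]  old=⊥  +wl: 
  step 5. node 4  ⊔preds=[-4,-3]  new=[-5,-1]  stable
  step 6. node 5  ⊔preds=[-5,5]  new=[-5,5]  old=⊥  +wl: 3
  step 7. node 6  ⊔preds=[-4,0]  new=[-4,1]  old=[-4,-3]  +wl: 0,1,4
  step 8. node 7  ⊔preds=[-4,1]  new=[-5,3]  old=⊥  +wl: 5
  step 9. node 3  ⊔preds=[-5,5]  new=[-4,5]  old=[-4,0]  +wl: 6
  step 10. node 0  ⊔preds=[-5,1]  new=[-3,5]  stable
  step 11. node 1  ⊔preds=[-5,1]  new=[-5,1]  old=[-5,-1]  +wl: 
  step 12. node 4  ⊔preds=[-4,1]  new=[-5,2]  old=[-5,-1]  +wl: 0,1,3
  step 13. node 5  ⊔preds=[-5,5]  new=[-5,5]  stable
  step 14. node 6  ⊔preds=[-4,5]  new=[-4,5]  old=[-4,1]  +wl: 4,7
  step 15. node 0  ⊔preds=[-5,5]  new=[-3,5]  stable
  step 16. node 1  ⊔preds=[-5,5]  new=[-5,5]  old=[-5,1]  +wl: 
  step 17. node 3  ⊔preds=[-5,5]  new=[-4,5]  stable
  step 18. node 4  ⊔preds=[-4,5]  new=[-5,5]  old=[-5,2]  +wl: 0,1,3,5
  step 19. node 7  ⊔preds=[-4,5]  new=[-5,5]  old=[-5,3]  +wl: 
  step 20. node 0  ⊔preds=[-5,5]  new=[-3,5]  stable
  step 21. node 1  ⊔preds=[-5,5]  new=[-5,5]  stable
  step 22. node 3  ⊔preds=[-5,5]  new=[-4,5]  stable
  step 23. node 5  ⊔preds=[-5,5]  new=[-5,5]  stable

Least fixpoint reached:
  node 0: [-3,5]
  node 1: [-5,5]
  node 2: [-1,-1]
  node 3: [-4,5]
  node 4: [-5,5]
  node 5: [-5,5]
  node 6: [-4,5]
  node 7: [-5,5]

[-5,5]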